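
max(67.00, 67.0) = 67.0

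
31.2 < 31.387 True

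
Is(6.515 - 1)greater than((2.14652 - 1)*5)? No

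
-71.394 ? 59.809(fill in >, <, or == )<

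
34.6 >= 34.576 True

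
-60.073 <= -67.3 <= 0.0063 False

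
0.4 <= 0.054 False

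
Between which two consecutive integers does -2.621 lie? -3 and -2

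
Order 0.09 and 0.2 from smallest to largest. 0.09, 0.2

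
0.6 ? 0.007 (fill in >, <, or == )>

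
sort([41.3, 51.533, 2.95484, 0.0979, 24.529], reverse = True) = [51.533, 41.3, 24.529, 2.95484, 0.0979]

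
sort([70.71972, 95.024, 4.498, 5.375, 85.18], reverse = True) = [95.024, 85.18, 70.71972, 5.375, 4.498]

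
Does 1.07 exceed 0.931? Yes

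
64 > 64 False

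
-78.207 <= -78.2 True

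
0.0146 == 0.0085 False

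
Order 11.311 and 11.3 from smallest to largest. 11.3, 11.311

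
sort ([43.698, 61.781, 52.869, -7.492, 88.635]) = [-7.492, 43.698, 52.869, 61.781, 88.635]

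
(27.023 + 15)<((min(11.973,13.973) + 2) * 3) False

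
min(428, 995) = 428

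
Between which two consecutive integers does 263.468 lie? 263 and 264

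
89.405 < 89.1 False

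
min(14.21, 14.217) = 14.21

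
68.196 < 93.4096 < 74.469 False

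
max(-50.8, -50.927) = -50.8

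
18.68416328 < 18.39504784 False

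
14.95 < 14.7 False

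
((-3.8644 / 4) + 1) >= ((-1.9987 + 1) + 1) True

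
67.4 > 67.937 False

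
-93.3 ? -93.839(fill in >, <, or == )>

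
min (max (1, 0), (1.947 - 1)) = 0.947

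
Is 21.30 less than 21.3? No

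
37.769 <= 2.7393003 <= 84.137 False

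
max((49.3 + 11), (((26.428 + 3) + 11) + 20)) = 60.428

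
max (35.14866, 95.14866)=95.14866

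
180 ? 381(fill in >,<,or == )<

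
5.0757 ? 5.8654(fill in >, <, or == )<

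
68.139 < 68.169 True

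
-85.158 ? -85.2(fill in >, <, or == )>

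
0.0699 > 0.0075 True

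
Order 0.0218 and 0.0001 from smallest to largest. 0.0001, 0.0218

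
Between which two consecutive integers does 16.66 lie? 16 and 17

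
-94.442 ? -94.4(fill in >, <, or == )<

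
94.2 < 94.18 False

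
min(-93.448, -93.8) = -93.8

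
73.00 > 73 False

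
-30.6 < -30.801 False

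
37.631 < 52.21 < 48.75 False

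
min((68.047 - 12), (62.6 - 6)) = 56.047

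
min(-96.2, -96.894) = -96.894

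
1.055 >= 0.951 True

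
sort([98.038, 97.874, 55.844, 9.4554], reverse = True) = [98.038, 97.874, 55.844, 9.4554]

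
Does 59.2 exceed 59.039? Yes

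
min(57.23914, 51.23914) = 51.23914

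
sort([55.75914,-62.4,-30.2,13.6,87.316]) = [-62.4,-30.2,13.6,55.75914,87.316]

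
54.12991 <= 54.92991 True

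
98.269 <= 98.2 False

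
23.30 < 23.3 False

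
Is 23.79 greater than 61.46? No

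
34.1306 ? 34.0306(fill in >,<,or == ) >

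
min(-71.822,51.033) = -71.822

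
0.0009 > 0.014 False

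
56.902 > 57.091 False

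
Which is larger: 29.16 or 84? 84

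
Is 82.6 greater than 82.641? No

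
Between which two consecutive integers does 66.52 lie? 66 and 67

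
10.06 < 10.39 True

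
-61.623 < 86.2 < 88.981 True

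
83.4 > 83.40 False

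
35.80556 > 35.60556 True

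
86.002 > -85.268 True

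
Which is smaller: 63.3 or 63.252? 63.252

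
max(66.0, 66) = 66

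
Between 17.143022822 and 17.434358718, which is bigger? 17.434358718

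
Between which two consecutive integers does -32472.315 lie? -32473 and -32472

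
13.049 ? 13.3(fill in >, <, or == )<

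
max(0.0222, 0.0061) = 0.0222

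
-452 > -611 True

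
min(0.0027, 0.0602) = 0.0027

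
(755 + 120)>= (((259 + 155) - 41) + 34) True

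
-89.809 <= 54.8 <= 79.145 True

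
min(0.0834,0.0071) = 0.0071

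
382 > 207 True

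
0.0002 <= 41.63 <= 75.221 True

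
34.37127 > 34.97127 False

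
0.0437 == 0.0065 False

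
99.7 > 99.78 False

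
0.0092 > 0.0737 False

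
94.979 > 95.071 False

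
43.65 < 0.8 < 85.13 False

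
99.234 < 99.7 True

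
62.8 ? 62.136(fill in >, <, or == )>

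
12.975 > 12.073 True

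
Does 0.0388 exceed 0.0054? Yes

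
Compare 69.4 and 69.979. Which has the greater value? 69.979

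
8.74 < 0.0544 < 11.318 False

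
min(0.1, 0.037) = 0.037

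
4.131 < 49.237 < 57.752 True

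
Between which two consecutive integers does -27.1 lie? -28 and -27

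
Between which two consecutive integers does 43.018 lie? 43 and 44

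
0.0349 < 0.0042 False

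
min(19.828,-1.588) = -1.588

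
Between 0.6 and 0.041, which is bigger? 0.6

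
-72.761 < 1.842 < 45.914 True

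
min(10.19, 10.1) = 10.1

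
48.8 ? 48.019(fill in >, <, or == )>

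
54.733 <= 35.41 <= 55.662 False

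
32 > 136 False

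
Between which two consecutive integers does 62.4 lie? 62 and 63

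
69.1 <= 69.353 True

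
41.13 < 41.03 False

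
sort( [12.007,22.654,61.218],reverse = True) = [61.218,22.654,12.007]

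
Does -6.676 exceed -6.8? Yes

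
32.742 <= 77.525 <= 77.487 False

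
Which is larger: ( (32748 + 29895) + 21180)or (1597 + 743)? ( (32748 + 29895) + 21180)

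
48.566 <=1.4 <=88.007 False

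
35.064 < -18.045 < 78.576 False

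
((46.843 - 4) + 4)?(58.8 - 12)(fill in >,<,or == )>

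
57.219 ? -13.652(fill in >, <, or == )>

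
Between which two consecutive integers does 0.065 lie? 0 and 1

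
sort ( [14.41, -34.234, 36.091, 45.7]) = [-34.234, 14.41, 36.091, 45.7]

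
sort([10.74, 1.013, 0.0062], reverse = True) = [10.74, 1.013, 0.0062]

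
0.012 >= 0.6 False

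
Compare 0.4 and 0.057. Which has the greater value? 0.4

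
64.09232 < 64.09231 False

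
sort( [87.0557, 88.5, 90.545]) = [87.0557, 88.5, 90.545]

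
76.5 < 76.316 False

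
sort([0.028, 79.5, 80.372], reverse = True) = [80.372, 79.5, 0.028]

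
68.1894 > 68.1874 True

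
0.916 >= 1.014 False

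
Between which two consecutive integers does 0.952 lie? 0 and 1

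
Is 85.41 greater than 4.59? Yes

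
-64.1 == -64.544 False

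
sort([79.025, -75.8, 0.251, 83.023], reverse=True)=[83.023, 79.025, 0.251, -75.8]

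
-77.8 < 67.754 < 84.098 True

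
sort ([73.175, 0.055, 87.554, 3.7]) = [0.055, 3.7, 73.175, 87.554]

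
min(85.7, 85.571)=85.571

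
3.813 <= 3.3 False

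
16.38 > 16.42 False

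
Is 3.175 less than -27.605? No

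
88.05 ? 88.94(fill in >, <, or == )<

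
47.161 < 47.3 True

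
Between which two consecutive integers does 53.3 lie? 53 and 54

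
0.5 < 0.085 False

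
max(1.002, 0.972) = 1.002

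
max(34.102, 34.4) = 34.4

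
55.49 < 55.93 True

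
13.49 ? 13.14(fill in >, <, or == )>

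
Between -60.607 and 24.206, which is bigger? 24.206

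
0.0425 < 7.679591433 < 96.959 True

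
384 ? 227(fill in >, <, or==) >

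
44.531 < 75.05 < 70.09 False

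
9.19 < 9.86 True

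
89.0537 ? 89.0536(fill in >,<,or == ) >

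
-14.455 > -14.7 True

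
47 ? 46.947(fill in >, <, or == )>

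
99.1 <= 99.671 True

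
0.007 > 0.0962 False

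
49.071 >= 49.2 False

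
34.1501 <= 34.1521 True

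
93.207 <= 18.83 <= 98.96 False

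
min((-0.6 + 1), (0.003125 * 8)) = 0.025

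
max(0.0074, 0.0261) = 0.0261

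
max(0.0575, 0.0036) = 0.0575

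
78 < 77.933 False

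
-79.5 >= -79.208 False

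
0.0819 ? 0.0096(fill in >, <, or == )>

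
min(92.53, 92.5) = 92.5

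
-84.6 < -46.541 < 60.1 True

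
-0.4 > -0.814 True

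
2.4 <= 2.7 True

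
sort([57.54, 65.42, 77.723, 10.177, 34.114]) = [10.177, 34.114, 57.54, 65.42, 77.723]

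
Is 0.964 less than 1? Yes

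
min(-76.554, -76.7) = -76.7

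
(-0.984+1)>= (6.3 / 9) False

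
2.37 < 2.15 False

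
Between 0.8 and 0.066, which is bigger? 0.8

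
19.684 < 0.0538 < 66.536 False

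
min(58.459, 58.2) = 58.2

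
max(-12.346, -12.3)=-12.3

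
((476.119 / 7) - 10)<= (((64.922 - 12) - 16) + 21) False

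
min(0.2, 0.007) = 0.007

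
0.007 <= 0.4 True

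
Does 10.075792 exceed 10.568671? No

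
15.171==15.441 False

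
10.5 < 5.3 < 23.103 False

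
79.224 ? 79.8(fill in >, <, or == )<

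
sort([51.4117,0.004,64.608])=[0.004,51.4117,64.608]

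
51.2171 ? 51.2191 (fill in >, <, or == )<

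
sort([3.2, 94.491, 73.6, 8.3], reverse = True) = [94.491, 73.6, 8.3, 3.2]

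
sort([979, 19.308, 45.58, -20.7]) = [-20.7, 19.308, 45.58, 979]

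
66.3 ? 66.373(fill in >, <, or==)<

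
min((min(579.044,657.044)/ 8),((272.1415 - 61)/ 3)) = 70.3805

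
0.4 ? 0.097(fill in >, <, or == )>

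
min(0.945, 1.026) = 0.945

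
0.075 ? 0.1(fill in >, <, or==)<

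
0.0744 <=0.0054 False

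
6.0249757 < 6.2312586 True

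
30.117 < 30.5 True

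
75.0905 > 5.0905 True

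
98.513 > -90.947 True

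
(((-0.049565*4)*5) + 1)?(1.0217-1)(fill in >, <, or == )<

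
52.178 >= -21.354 True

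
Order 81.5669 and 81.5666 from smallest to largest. 81.5666, 81.5669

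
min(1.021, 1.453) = 1.021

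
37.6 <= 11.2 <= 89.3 False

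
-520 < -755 False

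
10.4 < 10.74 True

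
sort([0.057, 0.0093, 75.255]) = [0.0093, 0.057, 75.255]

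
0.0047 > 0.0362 False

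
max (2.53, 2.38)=2.53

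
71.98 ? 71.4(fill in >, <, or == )>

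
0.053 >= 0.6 False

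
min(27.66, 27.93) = 27.66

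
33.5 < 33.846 True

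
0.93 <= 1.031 True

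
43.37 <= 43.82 True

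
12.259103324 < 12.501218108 True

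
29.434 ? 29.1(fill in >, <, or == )>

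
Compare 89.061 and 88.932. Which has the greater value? 89.061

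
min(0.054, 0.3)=0.054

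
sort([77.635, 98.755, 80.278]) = [77.635, 80.278, 98.755]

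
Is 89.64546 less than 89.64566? Yes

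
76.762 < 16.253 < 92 False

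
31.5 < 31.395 False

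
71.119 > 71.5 False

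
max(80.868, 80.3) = 80.868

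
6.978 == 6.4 False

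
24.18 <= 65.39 True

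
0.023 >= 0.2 False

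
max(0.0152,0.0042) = 0.0152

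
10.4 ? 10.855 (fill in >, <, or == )<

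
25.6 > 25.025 True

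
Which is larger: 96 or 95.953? 96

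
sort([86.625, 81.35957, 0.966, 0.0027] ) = [0.0027, 0.966, 81.35957, 86.625]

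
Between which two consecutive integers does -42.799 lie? -43 and -42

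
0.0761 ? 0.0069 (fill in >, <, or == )>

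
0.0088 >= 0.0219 False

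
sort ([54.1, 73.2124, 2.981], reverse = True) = [73.2124, 54.1, 2.981]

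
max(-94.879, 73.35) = 73.35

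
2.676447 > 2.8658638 False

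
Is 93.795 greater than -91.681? Yes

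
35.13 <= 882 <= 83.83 False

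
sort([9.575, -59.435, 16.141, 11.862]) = [-59.435, 9.575, 11.862, 16.141]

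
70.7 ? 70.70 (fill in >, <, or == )==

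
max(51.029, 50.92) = 51.029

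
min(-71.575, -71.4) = -71.575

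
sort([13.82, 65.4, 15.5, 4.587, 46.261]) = [4.587, 13.82, 15.5, 46.261, 65.4]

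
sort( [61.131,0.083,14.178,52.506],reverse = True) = [61.131,52.506,14.178,0.083]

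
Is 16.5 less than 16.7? Yes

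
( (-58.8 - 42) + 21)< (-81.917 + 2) False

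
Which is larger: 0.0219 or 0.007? 0.0219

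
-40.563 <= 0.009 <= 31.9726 True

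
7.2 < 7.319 True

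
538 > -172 True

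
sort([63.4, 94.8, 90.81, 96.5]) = [63.4, 90.81, 94.8, 96.5]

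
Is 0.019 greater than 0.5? No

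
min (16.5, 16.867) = 16.5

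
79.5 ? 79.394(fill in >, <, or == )>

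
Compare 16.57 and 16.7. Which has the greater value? 16.7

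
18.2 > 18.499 False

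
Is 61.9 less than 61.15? No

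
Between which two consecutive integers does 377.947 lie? 377 and 378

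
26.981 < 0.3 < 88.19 False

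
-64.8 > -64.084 False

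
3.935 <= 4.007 True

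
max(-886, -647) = -647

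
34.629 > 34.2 True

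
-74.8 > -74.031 False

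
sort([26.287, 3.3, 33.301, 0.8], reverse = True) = [33.301, 26.287, 3.3, 0.8]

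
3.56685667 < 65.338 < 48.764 False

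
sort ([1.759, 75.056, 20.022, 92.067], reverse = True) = [92.067, 75.056, 20.022, 1.759]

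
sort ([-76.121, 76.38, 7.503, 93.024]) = [-76.121, 7.503, 76.38, 93.024]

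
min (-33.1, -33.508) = -33.508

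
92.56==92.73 False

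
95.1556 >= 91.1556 True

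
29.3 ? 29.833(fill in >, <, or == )<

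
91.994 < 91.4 False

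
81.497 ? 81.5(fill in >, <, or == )<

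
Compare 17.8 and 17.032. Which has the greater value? 17.8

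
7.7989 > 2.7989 True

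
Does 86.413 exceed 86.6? No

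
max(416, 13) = 416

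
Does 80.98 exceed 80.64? Yes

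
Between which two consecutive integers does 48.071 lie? 48 and 49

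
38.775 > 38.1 True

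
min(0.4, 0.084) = 0.084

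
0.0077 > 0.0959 False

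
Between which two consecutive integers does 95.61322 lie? 95 and 96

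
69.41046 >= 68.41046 True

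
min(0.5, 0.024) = 0.024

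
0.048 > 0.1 False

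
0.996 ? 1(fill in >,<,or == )<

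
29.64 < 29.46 False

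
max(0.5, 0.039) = 0.5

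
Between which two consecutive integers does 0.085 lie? 0 and 1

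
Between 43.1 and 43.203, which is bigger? 43.203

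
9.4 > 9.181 True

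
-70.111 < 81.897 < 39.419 False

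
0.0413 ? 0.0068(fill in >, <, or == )>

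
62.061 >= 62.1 False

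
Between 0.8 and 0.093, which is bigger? 0.8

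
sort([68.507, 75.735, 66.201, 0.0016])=[0.0016, 66.201, 68.507, 75.735]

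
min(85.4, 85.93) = 85.4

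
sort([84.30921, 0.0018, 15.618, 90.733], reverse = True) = [90.733, 84.30921, 15.618, 0.0018]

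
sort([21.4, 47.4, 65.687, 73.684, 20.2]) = [20.2, 21.4, 47.4, 65.687, 73.684]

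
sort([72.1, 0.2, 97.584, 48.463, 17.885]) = [0.2, 17.885, 48.463, 72.1, 97.584]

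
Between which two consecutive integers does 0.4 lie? 0 and 1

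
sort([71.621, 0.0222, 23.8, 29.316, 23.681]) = [0.0222, 23.681, 23.8, 29.316, 71.621]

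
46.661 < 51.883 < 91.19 True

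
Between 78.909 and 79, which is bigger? 79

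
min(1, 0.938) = 0.938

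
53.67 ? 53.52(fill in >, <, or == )>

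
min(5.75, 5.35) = 5.35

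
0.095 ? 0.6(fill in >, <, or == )<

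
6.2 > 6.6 False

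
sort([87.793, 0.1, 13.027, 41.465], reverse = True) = [87.793, 41.465, 13.027, 0.1]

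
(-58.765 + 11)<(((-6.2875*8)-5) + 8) True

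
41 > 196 False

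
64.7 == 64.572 False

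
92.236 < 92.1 False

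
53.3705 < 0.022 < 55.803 False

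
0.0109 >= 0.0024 True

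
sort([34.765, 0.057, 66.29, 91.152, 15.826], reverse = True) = [91.152, 66.29, 34.765, 15.826, 0.057]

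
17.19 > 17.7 False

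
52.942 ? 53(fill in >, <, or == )<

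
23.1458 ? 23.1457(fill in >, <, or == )>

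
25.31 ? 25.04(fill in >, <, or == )>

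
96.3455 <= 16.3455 False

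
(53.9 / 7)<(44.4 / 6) False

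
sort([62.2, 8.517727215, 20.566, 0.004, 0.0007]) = [0.0007, 0.004, 8.517727215, 20.566, 62.2]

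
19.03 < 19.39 True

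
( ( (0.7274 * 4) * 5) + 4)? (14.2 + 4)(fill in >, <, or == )>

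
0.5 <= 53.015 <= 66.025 True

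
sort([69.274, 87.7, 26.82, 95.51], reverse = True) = [95.51, 87.7, 69.274, 26.82]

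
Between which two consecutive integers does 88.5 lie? 88 and 89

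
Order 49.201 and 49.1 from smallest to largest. 49.1, 49.201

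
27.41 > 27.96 False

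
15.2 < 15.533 True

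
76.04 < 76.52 True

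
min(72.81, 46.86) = 46.86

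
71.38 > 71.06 True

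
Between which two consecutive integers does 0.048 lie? 0 and 1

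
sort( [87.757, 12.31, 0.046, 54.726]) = [0.046, 12.31, 54.726, 87.757]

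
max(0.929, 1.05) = 1.05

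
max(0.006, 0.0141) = 0.0141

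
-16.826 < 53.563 True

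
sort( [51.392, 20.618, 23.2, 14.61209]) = [14.61209, 20.618, 23.2, 51.392]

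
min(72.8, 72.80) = 72.8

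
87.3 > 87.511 False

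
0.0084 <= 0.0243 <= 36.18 True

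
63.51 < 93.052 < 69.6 False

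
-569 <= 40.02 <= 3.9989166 False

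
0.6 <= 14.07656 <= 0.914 False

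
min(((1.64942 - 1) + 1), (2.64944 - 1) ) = 1.64942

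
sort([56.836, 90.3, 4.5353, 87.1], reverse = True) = [90.3, 87.1, 56.836, 4.5353]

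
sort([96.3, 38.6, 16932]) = [38.6, 96.3, 16932]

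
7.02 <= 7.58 True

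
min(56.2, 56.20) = 56.2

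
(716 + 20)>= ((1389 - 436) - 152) False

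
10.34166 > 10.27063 True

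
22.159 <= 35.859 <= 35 False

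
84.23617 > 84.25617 False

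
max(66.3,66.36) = 66.36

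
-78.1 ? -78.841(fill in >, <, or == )>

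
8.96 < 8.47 False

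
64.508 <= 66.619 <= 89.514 True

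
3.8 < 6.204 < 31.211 True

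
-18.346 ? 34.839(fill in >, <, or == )<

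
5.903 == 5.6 False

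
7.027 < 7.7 True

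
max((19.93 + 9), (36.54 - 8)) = 28.93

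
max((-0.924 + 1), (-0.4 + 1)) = 0.6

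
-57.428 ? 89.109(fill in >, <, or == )<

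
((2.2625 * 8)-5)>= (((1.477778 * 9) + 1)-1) False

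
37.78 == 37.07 False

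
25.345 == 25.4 False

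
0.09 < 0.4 True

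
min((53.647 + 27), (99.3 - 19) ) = 80.3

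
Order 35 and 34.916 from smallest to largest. 34.916, 35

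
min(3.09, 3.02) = 3.02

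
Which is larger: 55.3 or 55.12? 55.3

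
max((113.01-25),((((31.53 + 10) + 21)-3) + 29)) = 88.53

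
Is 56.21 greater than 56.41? No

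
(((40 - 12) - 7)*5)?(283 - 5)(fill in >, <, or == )<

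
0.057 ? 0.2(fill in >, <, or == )<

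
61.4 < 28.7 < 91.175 False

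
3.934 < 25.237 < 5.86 False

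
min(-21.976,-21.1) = -21.976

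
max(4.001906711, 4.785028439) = 4.785028439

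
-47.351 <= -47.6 False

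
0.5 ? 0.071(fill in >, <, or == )>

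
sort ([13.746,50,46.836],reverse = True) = [50,46.836,13.746]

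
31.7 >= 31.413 True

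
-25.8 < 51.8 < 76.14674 True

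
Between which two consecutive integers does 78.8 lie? 78 and 79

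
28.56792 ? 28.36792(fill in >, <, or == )>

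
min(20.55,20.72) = 20.55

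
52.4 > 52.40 False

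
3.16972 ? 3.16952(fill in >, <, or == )>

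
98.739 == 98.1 False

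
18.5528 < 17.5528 False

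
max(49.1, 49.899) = 49.899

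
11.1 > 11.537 False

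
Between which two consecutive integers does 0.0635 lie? 0 and 1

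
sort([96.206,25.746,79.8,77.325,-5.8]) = [-5.8,25.746,77.325,79.8,96.206]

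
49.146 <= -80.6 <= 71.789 False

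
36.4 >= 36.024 True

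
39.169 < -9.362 False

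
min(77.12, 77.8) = 77.12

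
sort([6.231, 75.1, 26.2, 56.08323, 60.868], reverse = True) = [75.1, 60.868, 56.08323, 26.2, 6.231]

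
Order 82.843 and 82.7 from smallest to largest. 82.7, 82.843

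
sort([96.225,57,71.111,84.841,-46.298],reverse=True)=[96.225,84.841,71.111,57,-46.298]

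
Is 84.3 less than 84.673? Yes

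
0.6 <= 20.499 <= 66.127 True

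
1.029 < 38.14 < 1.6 False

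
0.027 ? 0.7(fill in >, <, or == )<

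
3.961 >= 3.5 True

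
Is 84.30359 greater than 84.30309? Yes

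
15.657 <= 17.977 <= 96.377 True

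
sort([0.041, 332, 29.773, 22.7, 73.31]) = [0.041, 22.7, 29.773, 73.31, 332]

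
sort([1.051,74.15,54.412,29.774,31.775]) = [1.051,29.774,31.775,54.412,74.15]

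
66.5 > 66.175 True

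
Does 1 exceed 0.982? Yes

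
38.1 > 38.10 False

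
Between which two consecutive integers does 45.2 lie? 45 and 46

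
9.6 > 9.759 False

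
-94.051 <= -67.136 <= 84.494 True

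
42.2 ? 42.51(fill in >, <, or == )<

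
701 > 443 True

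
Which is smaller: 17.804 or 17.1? 17.1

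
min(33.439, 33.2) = 33.2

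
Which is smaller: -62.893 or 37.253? -62.893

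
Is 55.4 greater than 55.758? No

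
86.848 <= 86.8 False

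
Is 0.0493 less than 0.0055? No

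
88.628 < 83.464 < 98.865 False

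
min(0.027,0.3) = 0.027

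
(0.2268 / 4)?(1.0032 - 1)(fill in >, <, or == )>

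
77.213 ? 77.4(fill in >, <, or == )<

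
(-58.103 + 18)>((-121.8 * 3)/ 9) True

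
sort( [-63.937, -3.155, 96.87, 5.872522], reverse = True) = [96.87, 5.872522, -3.155, -63.937]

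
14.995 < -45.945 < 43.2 False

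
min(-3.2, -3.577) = -3.577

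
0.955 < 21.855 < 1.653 False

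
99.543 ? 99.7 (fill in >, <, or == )<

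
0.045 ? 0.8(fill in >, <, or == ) <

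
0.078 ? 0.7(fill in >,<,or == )<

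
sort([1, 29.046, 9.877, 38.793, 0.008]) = [0.008, 1, 9.877, 29.046, 38.793]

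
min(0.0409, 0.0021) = 0.0021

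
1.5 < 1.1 False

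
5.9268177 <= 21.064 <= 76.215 True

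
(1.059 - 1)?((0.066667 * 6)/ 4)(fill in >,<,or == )<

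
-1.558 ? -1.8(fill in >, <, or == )>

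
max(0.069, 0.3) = 0.3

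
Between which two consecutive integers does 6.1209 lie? 6 and 7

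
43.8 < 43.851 True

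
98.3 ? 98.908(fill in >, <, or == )<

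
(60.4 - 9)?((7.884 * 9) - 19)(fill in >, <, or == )<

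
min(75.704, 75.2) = 75.2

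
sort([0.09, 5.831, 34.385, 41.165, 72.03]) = [0.09, 5.831, 34.385, 41.165, 72.03]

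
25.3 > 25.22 True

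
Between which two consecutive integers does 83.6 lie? 83 and 84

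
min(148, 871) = 148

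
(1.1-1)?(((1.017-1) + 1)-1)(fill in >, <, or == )>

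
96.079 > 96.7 False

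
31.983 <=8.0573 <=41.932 False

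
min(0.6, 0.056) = 0.056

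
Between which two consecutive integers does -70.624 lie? -71 and -70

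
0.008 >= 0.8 False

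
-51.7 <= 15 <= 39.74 True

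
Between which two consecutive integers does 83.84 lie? 83 and 84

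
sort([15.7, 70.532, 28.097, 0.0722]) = [0.0722, 15.7, 28.097, 70.532]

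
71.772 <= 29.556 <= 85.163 False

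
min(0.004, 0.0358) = 0.004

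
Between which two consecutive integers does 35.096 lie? 35 and 36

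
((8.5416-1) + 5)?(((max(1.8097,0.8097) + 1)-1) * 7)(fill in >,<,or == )<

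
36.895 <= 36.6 False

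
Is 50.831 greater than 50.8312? No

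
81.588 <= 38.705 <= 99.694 False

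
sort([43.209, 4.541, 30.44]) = [4.541, 30.44, 43.209]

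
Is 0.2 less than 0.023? No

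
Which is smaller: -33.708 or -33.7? -33.708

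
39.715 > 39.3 True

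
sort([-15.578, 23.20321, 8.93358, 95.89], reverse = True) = [95.89, 23.20321, 8.93358, -15.578]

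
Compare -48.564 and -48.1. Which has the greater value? -48.1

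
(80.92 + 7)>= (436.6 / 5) True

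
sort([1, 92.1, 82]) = [1, 82, 92.1]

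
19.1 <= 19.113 True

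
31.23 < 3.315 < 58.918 False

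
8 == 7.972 False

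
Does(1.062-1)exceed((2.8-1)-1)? No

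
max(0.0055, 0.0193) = 0.0193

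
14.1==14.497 False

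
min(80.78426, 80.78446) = 80.78426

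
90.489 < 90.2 False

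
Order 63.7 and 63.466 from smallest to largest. 63.466, 63.7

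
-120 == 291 False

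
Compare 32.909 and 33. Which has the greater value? 33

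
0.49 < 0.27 False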